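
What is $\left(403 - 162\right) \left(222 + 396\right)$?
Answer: $148938$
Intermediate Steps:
$\left(403 - 162\right) \left(222 + 396\right) = 241 \cdot 618 = 148938$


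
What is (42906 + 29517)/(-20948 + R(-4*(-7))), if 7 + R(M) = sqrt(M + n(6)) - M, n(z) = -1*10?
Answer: -1519651809/440286271 - 217269*sqrt(2)/440286271 ≈ -3.4522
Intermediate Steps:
n(z) = -10
R(M) = -7 + sqrt(-10 + M) - M (R(M) = -7 + (sqrt(M - 10) - M) = -7 + (sqrt(-10 + M) - M) = -7 + sqrt(-10 + M) - M)
(42906 + 29517)/(-20948 + R(-4*(-7))) = (42906 + 29517)/(-20948 + (-7 + sqrt(-10 - 4*(-7)) - (-4)*(-7))) = 72423/(-20948 + (-7 + sqrt(-10 + 28) - 1*28)) = 72423/(-20948 + (-7 + sqrt(18) - 28)) = 72423/(-20948 + (-7 + 3*sqrt(2) - 28)) = 72423/(-20948 + (-35 + 3*sqrt(2))) = 72423/(-20983 + 3*sqrt(2))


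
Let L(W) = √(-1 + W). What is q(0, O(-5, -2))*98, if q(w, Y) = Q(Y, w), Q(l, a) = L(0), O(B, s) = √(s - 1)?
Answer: 98*I ≈ 98.0*I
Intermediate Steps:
O(B, s) = √(-1 + s)
Q(l, a) = I (Q(l, a) = √(-1 + 0) = √(-1) = I)
q(w, Y) = I
q(0, O(-5, -2))*98 = I*98 = 98*I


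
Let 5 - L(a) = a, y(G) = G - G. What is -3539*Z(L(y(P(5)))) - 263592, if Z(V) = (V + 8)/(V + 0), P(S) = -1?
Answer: -1363967/5 ≈ -2.7279e+5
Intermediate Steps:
y(G) = 0
L(a) = 5 - a
Z(V) = (8 + V)/V
-3539*Z(L(y(P(5)))) - 263592 = -3539*(8 + (5 - 1*0))/(5 - 1*0) - 263592 = -3539*(8 + (5 + 0))/(5 + 0) - 263592 = -3539*(8 + 5)/5 - 263592 = -3539*13/5 - 263592 = -46007/5 - 263592 = -1363967/5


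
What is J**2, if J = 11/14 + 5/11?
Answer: 36481/23716 ≈ 1.5382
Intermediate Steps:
J = 191/154 (J = 11*(1/14) + 5*(1/11) = 11/14 + 5/11 = 191/154 ≈ 1.2403)
J**2 = (191/154)**2 = 36481/23716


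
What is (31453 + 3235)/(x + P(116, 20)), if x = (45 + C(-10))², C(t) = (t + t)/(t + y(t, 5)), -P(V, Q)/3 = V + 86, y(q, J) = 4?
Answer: 312192/15571 ≈ 20.050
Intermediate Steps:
P(V, Q) = -258 - 3*V (P(V, Q) = -3*(V + 86) = -3*(86 + V) = -258 - 3*V)
C(t) = 2*t/(4 + t) (C(t) = (t + t)/(t + 4) = (2*t)/(4 + t) = 2*t/(4 + t))
x = 21025/9 (x = (45 + 2*(-10)/(4 - 10))² = (45 + 2*(-10)/(-6))² = (45 + 2*(-10)*(-⅙))² = (45 + 10/3)² = (145/3)² = 21025/9 ≈ 2336.1)
(31453 + 3235)/(x + P(116, 20)) = (31453 + 3235)/(21025/9 + (-258 - 3*116)) = 34688/(21025/9 + (-258 - 348)) = 34688/(21025/9 - 606) = 34688/(15571/9) = 34688*(9/15571) = 312192/15571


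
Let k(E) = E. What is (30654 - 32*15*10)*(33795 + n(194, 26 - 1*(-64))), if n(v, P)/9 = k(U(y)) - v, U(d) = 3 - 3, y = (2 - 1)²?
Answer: 828594846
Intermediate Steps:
y = 1 (y = 1² = 1)
U(d) = 0
n(v, P) = -9*v (n(v, P) = 9*(0 - v) = 9*(-v) = -9*v)
(30654 - 32*15*10)*(33795 + n(194, 26 - 1*(-64))) = (30654 - 32*15*10)*(33795 - 9*194) = (30654 - 480*10)*(33795 - 1746) = (30654 - 4800)*32049 = 25854*32049 = 828594846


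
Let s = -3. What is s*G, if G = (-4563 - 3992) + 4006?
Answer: 13647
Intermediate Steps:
G = -4549 (G = -8555 + 4006 = -4549)
s*G = -3*(-4549) = 13647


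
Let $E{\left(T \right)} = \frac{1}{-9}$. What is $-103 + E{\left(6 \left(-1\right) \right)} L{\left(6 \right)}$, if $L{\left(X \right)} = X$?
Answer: $- \frac{311}{3} \approx -103.67$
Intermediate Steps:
$E{\left(T \right)} = - \frac{1}{9}$
$-103 + E{\left(6 \left(-1\right) \right)} L{\left(6 \right)} = -103 - \frac{2}{3} = - \frac{311}{3}$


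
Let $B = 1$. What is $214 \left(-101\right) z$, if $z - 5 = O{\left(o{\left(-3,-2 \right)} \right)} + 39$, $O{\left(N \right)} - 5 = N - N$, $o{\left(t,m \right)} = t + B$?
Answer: $-1059086$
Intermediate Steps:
$o{\left(t,m \right)} = 1 + t$ ($o{\left(t,m \right)} = t + 1 = 1 + t$)
$O{\left(N \right)} = 5$ ($O{\left(N \right)} = 5 + \left(N - N\right) = 5 + 0 = 5$)
$z = 49$ ($z = 5 + \left(5 + 39\right) = 5 + 44 = 49$)
$214 \left(-101\right) z = 214 \left(-101\right) 49 = \left(-21614\right) 49 = -1059086$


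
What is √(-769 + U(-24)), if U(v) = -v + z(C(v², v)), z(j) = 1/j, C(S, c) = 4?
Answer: 3*I*√331/2 ≈ 27.29*I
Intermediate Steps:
z(j) = 1/j
U(v) = ¼ - v (U(v) = -v + 1/4 = -v + ¼ = ¼ - v)
√(-769 + U(-24)) = √(-769 + (¼ - 1*(-24))) = √(-769 + (¼ + 24)) = √(-769 + 97/4) = √(-2979/4) = 3*I*√331/2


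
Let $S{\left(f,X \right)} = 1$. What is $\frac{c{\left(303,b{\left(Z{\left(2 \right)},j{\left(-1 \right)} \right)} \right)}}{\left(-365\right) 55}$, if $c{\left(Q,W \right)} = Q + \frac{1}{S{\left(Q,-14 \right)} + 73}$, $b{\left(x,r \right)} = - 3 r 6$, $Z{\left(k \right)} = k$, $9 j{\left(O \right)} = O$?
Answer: $- \frac{22423}{1485550} \approx -0.015094$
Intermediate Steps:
$j{\left(O \right)} = \frac{O}{9}$
$b{\left(x,r \right)} = - 18 r$
$c{\left(Q,W \right)} = \frac{1}{74} + Q$ ($c{\left(Q,W \right)} = Q + \frac{1}{1 + 73} = Q + \frac{1}{74} = \frac{1}{74} + Q$)
$\frac{c{\left(303,b{\left(Z{\left(2 \right)},j{\left(-1 \right)} \right)} \right)}}{\left(-365\right) 55} = \frac{\frac{1}{74} + 303}{\left(-365\right) 55} = \frac{22423}{74 \left(-20075\right)} = \frac{22423}{74} \left(- \frac{1}{20075}\right) = - \frac{22423}{1485550}$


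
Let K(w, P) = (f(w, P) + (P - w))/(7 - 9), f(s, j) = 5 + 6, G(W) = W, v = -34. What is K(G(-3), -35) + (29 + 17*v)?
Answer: -1077/2 ≈ -538.50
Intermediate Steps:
f(s, j) = 11
K(w, P) = -11/2 + w/2 - P/2 (K(w, P) = (11 + (P - w))/(7 - 9) = (11 + P - w)/(-2) = (11 + P - w)*(-½) = -11/2 + w/2 - P/2)
K(G(-3), -35) + (29 + 17*v) = (-11/2 + (½)*(-3) - ½*(-35)) + (29 + 17*(-34)) = (-11/2 - 3/2 + 35/2) + (29 - 578) = 21/2 - 549 = -1077/2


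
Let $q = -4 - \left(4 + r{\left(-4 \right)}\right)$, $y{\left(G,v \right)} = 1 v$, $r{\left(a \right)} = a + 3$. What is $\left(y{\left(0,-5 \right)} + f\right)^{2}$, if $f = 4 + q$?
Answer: $64$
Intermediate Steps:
$r{\left(a \right)} = 3 + a$
$y{\left(G,v \right)} = v$
$q = -7$ ($q = -4 + \left(1 - 4\right) = -4 - 3 = -7$)
$f = -3$ ($f = 4 - 7 = -3$)
$\left(y{\left(0,-5 \right)} + f\right)^{2} = \left(-5 - 3\right)^{2} = \left(-8\right)^{2} = 64$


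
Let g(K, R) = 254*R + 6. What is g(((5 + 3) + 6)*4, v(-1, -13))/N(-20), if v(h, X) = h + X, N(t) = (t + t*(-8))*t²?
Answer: -71/1120 ≈ -0.063393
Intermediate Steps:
N(t) = -7*t³ (N(t) = (t - 8*t)*t² = (-7*t)*t² = -7*t³)
v(h, X) = X + h
g(K, R) = 6 + 254*R
g(((5 + 3) + 6)*4, v(-1, -13))/N(-20) = (6 + 254*(-13 - 1))/((-7*(-20)³)) = (6 + 254*(-14))/((-7*(-8000))) = (6 - 3556)/56000 = -3550*1/56000 = -71/1120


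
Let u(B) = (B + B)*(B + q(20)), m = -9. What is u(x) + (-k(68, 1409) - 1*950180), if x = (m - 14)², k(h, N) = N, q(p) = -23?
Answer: -416241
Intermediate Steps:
x = 529 (x = (-9 - 14)² = (-23)² = 529)
u(B) = 2*B*(-23 + B) (u(B) = (B + B)*(B - 23) = (2*B)*(-23 + B) = 2*B*(-23 + B))
u(x) + (-k(68, 1409) - 1*950180) = 2*529*(-23 + 529) + (-1*1409 - 1*950180) = 2*529*506 + (-1409 - 950180) = 535348 - 951589 = -416241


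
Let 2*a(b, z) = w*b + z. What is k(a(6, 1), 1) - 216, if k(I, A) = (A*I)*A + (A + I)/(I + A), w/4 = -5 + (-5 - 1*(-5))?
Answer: -549/2 ≈ -274.50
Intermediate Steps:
w = -20 (w = 4*(-5 + (-5 - 1*(-5))) = 4*(-5 + (-5 + 5)) = 4*(-5 + 0) = 4*(-5) = -20)
a(b, z) = z/2 - 10*b (a(b, z) = (-20*b + z)/2 = (z - 20*b)/2 = z/2 - 10*b)
k(I, A) = 1 + I*A² (k(I, A) = I*A² + (A + I)/(A + I) = I*A² + 1 = 1 + I*A²)
k(a(6, 1), 1) - 216 = (1 + ((½)*1 - 10*6)*1²) - 216 = (1 + (½ - 60)*1) - 216 = (1 - 119/2*1) - 216 = (1 - 119/2) - 216 = -117/2 - 216 = -549/2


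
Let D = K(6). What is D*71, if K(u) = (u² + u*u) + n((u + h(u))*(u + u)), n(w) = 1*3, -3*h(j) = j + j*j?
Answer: 5325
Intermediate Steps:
h(j) = -j/3 - j²/3 (h(j) = -(j + j*j)/3 = -(j + j²)/3 = -j/3 - j²/3)
n(w) = 3
K(u) = 3 + 2*u² (K(u) = (u² + u*u) + 3 = (u² + u²) + 3 = 2*u² + 3 = 3 + 2*u²)
D = 75 (D = 3 + 2*6² = 3 + 2*36 = 3 + 72 = 75)
D*71 = 75*71 = 5325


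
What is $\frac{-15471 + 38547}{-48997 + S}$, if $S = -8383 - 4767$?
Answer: $- \frac{23076}{62147} \approx -0.37131$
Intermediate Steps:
$S = -13150$
$\frac{-15471 + 38547}{-48997 + S} = \frac{-15471 + 38547}{-48997 - 13150} = \frac{23076}{-62147} = 23076 \left(- \frac{1}{62147}\right) = - \frac{23076}{62147}$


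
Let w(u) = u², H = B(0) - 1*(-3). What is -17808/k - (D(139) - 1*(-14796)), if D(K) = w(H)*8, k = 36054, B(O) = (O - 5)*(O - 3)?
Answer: -104487460/6009 ≈ -17389.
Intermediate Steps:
B(O) = (-5 + O)*(-3 + O)
H = 18 (H = (15 + 0² - 8*0) - 1*(-3) = (15 + 0 + 0) + 3 = 15 + 3 = 18)
D(K) = 2592 (D(K) = 18²*8 = 324*8 = 2592)
-17808/k - (D(139) - 1*(-14796)) = -17808/36054 - (2592 - 1*(-14796)) = -17808*1/36054 - (2592 + 14796) = -2968/6009 - 1*17388 = -2968/6009 - 17388 = -104487460/6009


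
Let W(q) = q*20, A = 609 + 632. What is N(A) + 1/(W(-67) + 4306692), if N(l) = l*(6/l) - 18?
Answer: -51664223/4305352 ≈ -12.000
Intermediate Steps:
A = 1241
W(q) = 20*q
N(l) = -12 (N(l) = 6 - 18 = -12)
N(A) + 1/(W(-67) + 4306692) = -12 + 1/(20*(-67) + 4306692) = -12 + 1/(-1340 + 4306692) = -12 + 1/4305352 = -51664223/4305352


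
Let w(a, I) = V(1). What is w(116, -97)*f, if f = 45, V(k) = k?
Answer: 45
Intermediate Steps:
w(a, I) = 1
w(116, -97)*f = 1*45 = 45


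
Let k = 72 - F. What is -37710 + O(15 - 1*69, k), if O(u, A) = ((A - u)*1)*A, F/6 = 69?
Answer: 60786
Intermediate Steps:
F = 414 (F = 6*69 = 414)
k = -342 (k = 72 - 1*414 = 72 - 414 = -342)
O(u, A) = A*(A - u) (O(u, A) = (A - u)*A = A*(A - u))
-37710 + O(15 - 1*69, k) = -37710 - 342*(-342 - (15 - 1*69)) = -37710 - 342*(-342 - (15 - 69)) = -37710 - 342*(-342 - 1*(-54)) = -37710 - 342*(-342 + 54) = -37710 - 342*(-288) = -37710 + 98496 = 60786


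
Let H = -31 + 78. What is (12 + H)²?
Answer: 3481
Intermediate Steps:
H = 47
(12 + H)² = (12 + 47)² = 59² = 3481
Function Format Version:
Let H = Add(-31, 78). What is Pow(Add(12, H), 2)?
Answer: 3481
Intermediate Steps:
H = 47
Pow(Add(12, H), 2) = Pow(Add(12, 47), 2) = Pow(59, 2) = 3481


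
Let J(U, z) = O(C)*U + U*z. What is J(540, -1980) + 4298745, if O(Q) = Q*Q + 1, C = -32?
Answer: 3783045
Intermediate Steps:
O(Q) = 1 + Q**2 (O(Q) = Q**2 + 1 = 1 + Q**2)
J(U, z) = 1025*U + U*z (J(U, z) = (1 + (-32)**2)*U + U*z = (1 + 1024)*U + U*z = 1025*U + U*z)
J(540, -1980) + 4298745 = 540*(1025 - 1980) + 4298745 = 540*(-955) + 4298745 = -515700 + 4298745 = 3783045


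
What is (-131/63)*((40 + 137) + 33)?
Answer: -1310/3 ≈ -436.67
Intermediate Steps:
(-131/63)*((40 + 137) + 33) = (-131*1/63)*(177 + 33) = -131/63*210 = -1310/3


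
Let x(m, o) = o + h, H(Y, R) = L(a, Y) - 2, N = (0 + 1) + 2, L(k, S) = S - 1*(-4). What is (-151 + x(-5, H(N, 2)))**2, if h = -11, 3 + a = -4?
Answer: 24649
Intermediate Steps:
a = -7 (a = -3 - 4 = -7)
L(k, S) = 4 + S (L(k, S) = S + 4 = 4 + S)
N = 3 (N = 1 + 2 = 3)
H(Y, R) = 2 + Y (H(Y, R) = (4 + Y) - 2 = 2 + Y)
x(m, o) = -11 + o (x(m, o) = o - 11 = -11 + o)
(-151 + x(-5, H(N, 2)))**2 = (-151 + (-11 + (2 + 3)))**2 = (-151 + (-11 + 5))**2 = (-151 - 6)**2 = (-157)**2 = 24649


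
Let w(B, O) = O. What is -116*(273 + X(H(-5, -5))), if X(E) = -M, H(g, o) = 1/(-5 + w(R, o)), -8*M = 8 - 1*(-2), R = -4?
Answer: -31813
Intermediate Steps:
M = -5/4 (M = -(8 - 1*(-2))/8 = -(8 + 2)/8 = -1/8*10 = -5/4 ≈ -1.2500)
H(g, o) = 1/(-5 + o)
X(E) = 5/4 (X(E) = -1*(-5/4) = 5/4)
-116*(273 + X(H(-5, -5))) = -116*(273 + 5/4) = -116*1097/4 = -31813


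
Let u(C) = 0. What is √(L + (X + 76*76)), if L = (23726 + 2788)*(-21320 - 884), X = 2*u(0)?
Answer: 2*I*√147177770 ≈ 24263.0*I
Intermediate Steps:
X = 0 (X = 2*0 = 0)
L = -588716856 (L = 26514*(-22204) = -588716856)
√(L + (X + 76*76)) = √(-588716856 + (0 + 76*76)) = √(-588716856 + (0 + 5776)) = √(-588716856 + 5776) = √(-588711080) = 2*I*√147177770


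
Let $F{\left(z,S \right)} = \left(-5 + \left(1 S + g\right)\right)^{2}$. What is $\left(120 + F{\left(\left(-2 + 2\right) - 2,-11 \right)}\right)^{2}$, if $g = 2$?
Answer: $99856$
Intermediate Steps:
$F{\left(z,S \right)} = \left(-3 + S\right)^{2}$ ($F{\left(z,S \right)} = \left(-5 + \left(1 S + 2\right)\right)^{2} = \left(-5 + \left(S + 2\right)\right)^{2} = \left(-5 + \left(2 + S\right)\right)^{2} = \left(-3 + S\right)^{2}$)
$\left(120 + F{\left(\left(-2 + 2\right) - 2,-11 \right)}\right)^{2} = \left(120 + \left(-3 - 11\right)^{2}\right)^{2} = \left(120 + \left(-14\right)^{2}\right)^{2} = \left(120 + 196\right)^{2} = 316^{2} = 99856$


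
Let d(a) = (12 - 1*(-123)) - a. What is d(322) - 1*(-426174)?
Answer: 425987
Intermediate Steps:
d(a) = 135 - a (d(a) = (12 + 123) - a = 135 - a)
d(322) - 1*(-426174) = (135 - 1*322) - 1*(-426174) = (135 - 322) + 426174 = -187 + 426174 = 425987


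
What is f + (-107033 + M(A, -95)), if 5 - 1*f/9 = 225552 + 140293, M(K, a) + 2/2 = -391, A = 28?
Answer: -3399985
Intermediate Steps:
M(K, a) = -392 (M(K, a) = -1 - 391 = -392)
f = -3292560 (f = 45 - 9*(225552 + 140293) = 45 - 9*365845 = 45 - 3292605 = -3292560)
f + (-107033 + M(A, -95)) = -3292560 + (-107033 - 392) = -3292560 - 107425 = -3399985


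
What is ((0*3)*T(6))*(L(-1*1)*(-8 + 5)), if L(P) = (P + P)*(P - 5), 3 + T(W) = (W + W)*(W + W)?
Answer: 0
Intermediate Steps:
T(W) = -3 + 4*W**2 (T(W) = -3 + (W + W)*(W + W) = -3 + (2*W)*(2*W) = -3 + 4*W**2)
L(P) = 2*P*(-5 + P) (L(P) = (2*P)*(-5 + P) = 2*P*(-5 + P))
((0*3)*T(6))*(L(-1*1)*(-8 + 5)) = ((0*3)*(-3 + 4*6**2))*((2*(-1*1)*(-5 - 1*1))*(-8 + 5)) = (0*(-3 + 4*36))*((2*(-1)*(-5 - 1))*(-3)) = (0*(-3 + 144))*((2*(-1)*(-6))*(-3)) = (0*141)*(12*(-3)) = 0*(-36) = 0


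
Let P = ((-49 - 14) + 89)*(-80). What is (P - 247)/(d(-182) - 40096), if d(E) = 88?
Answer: 2327/40008 ≈ 0.058163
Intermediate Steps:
P = -2080 (P = (-63 + 89)*(-80) = 26*(-80) = -2080)
(P - 247)/(d(-182) - 40096) = (-2080 - 247)/(88 - 40096) = -2327/(-40008) = -2327*(-1/40008) = 2327/40008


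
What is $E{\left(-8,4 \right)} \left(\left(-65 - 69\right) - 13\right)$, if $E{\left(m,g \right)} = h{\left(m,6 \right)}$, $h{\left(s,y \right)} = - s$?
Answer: $-1176$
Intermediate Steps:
$E{\left(m,g \right)} = - m$
$E{\left(-8,4 \right)} \left(\left(-65 - 69\right) - 13\right) = \left(-1\right) \left(-8\right) \left(\left(-65 - 69\right) - 13\right) = 8 \left(-134 - 13\right) = 8 \left(-147\right) = -1176$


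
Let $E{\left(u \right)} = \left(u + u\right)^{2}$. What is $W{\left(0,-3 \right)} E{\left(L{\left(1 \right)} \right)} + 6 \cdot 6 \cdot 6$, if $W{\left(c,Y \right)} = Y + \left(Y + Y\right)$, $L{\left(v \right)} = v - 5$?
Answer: $-360$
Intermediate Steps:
$L{\left(v \right)} = -5 + v$ ($L{\left(v \right)} = v - 5 = -5 + v$)
$E{\left(u \right)} = 4 u^{2}$ ($E{\left(u \right)} = \left(2 u\right)^{2} = 4 u^{2}$)
$W{\left(c,Y \right)} = 3 Y$ ($W{\left(c,Y \right)} = Y + 2 Y = 3 Y$)
$W{\left(0,-3 \right)} E{\left(L{\left(1 \right)} \right)} + 6 \cdot 6 \cdot 6 = 3 \left(-3\right) 4 \left(-5 + 1\right)^{2} + 6 \cdot 6 \cdot 6 = - 9 \cdot 4 \left(-4\right)^{2} + 36 \cdot 6 = - 9 \cdot 4 \cdot 16 + 216 = \left(-9\right) 64 + 216 = -576 + 216 = -360$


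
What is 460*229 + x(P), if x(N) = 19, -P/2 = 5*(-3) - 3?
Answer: 105359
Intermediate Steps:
P = 36 (P = -2*(5*(-3) - 3) = -2*(-15 - 3) = -2*(-18) = 36)
460*229 + x(P) = 460*229 + 19 = 105340 + 19 = 105359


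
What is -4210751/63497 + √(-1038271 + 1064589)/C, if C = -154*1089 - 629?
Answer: -4210751/63497 - √26318/168335 ≈ -66.315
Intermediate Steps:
C = -168335 (C = -167706 - 629 = -168335)
-4210751/63497 + √(-1038271 + 1064589)/C = -4210751/63497 + √(-1038271 + 1064589)/(-168335) = -4210751*1/63497 + √26318*(-1/168335) = -4210751/63497 - √26318/168335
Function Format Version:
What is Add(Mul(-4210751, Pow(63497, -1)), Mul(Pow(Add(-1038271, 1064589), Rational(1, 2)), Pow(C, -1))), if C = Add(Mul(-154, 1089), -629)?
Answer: Add(Rational(-4210751, 63497), Mul(Rational(-1, 168335), Pow(26318, Rational(1, 2)))) ≈ -66.315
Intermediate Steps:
C = -168335 (C = Add(-167706, -629) = -168335)
Add(Mul(-4210751, Pow(63497, -1)), Mul(Pow(Add(-1038271, 1064589), Rational(1, 2)), Pow(C, -1))) = Add(Mul(-4210751, Pow(63497, -1)), Mul(Pow(Add(-1038271, 1064589), Rational(1, 2)), Pow(-168335, -1))) = Add(Mul(-4210751, Rational(1, 63497)), Mul(Pow(26318, Rational(1, 2)), Rational(-1, 168335))) = Add(Rational(-4210751, 63497), Mul(Rational(-1, 168335), Pow(26318, Rational(1, 2))))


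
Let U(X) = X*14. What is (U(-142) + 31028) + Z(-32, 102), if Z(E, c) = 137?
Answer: 29177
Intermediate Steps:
U(X) = 14*X
(U(-142) + 31028) + Z(-32, 102) = (14*(-142) + 31028) + 137 = (-1988 + 31028) + 137 = 29040 + 137 = 29177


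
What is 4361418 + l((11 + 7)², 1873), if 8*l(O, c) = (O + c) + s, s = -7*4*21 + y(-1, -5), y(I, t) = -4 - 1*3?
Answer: 17446473/4 ≈ 4.3616e+6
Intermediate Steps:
y(I, t) = -7 (y(I, t) = -4 - 3 = -7)
s = -595 (s = -7*4*21 - 7 = -28*21 - 7 = -588 - 7 = -595)
l(O, c) = -595/8 + O/8 + c/8 (l(O, c) = ((O + c) - 595)/8 = (-595 + O + c)/8 = -595/8 + O/8 + c/8)
4361418 + l((11 + 7)², 1873) = 4361418 + (-595/8 + (11 + 7)²/8 + (⅛)*1873) = 4361418 + (-595/8 + (⅛)*18² + 1873/8) = 4361418 + (-595/8 + (⅛)*324 + 1873/8) = 4361418 + (-595/8 + 81/2 + 1873/8) = 4361418 + 801/4 = 17446473/4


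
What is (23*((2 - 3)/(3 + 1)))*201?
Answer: -4623/4 ≈ -1155.8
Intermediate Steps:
(23*((2 - 3)/(3 + 1)))*201 = (23*(-1/4))*201 = -23/4*201 = -4623/4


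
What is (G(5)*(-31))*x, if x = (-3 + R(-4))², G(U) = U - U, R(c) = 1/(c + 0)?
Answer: 0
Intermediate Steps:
R(c) = 1/c
G(U) = 0
x = 169/16 (x = (-3 + 1/(-4))² = (-3 - ¼)² = (-13/4)² = 169/16 ≈ 10.563)
(G(5)*(-31))*x = (0*(-31))*(169/16) = 0*(169/16) = 0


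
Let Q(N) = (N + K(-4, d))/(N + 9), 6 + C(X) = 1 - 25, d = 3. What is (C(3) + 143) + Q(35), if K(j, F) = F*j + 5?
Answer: 1250/11 ≈ 113.64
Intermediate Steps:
K(j, F) = 5 + F*j
C(X) = -30 (C(X) = -6 + (1 - 25) = -6 - 24 = -30)
Q(N) = (-7 + N)/(9 + N) (Q(N) = (N + (5 + 3*(-4)))/(N + 9) = (N + (5 - 12))/(9 + N) = (N - 7)/(9 + N) = (-7 + N)/(9 + N))
(C(3) + 143) + Q(35) = (-30 + 143) + (-7 + 35)/(9 + 35) = 113 + 28/44 = 113 + (1/44)*28 = 113 + 7/11 = 1250/11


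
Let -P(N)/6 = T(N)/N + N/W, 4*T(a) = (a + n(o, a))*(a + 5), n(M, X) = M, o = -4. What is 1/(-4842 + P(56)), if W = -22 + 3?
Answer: -532/2611737 ≈ -0.00020370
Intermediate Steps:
T(a) = (-4 + a)*(5 + a)/4 (T(a) = ((a - 4)*(a + 5))/4 = ((-4 + a)*(5 + a))/4 = (-4 + a)*(5 + a)/4)
W = -19
P(N) = 6*N/19 - 6*(-5 + N/4 + N**2/4)/N (P(N) = -6*((-5 + N/4 + N**2/4)/N + N/(-19)) = -6*((-5 + N/4 + N**2/4)/N + N*(-1/19)) = -6*((-5 + N/4 + N**2/4)/N - N/19) = -6*(-N/19 + (-5 + N/4 + N**2/4)/N) = 6*N/19 - 6*(-5 + N/4 + N**2/4)/N)
1/(-4842 + P(56)) = 1/(-4842 + (-3/2 + 30/56 - 45/38*56)) = 1/(-4842 + (-3/2 + 30*(1/56) - 1260/19)) = 1/(-4842 + (-3/2 + 15/28 - 1260/19)) = 1/(-4842 - 35793/532) = 1/(-2611737/532) = -532/2611737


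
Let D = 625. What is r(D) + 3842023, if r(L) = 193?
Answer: 3842216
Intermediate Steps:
r(D) + 3842023 = 193 + 3842023 = 3842216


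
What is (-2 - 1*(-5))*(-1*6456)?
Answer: -19368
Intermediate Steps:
(-2 - 1*(-5))*(-1*6456) = (-2 + 5)*(-6456) = 3*(-6456) = -19368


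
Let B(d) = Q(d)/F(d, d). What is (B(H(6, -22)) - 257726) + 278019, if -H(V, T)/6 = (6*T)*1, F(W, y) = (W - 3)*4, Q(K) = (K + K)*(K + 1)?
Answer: 5441735/263 ≈ 20691.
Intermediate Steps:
Q(K) = 2*K*(1 + K) (Q(K) = (2*K)*(1 + K) = 2*K*(1 + K))
F(W, y) = -12 + 4*W (F(W, y) = (-3 + W)*4 = -12 + 4*W)
H(V, T) = -36*T (H(V, T) = -6*6*T = -36*T)
B(d) = 2*d*(1 + d)/(-12 + 4*d) (B(d) = (2*d*(1 + d))/(-12 + 4*d) = 2*d*(1 + d)/(-12 + 4*d))
(B(H(6, -22)) - 257726) + 278019 = ((-36*(-22))*(1 - 36*(-22))/(2*(-3 - 36*(-22))) - 257726) + 278019 = ((1/2)*792*(1 + 792)/(-3 + 792) - 257726) + 278019 = ((1/2)*792*793/789 - 257726) + 278019 = ((1/2)*792*(1/789)*793 - 257726) + 278019 = (104676/263 - 257726) + 278019 = -67677262/263 + 278019 = 5441735/263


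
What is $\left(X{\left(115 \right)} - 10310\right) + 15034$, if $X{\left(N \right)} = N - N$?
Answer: $4724$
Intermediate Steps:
$X{\left(N \right)} = 0$
$\left(X{\left(115 \right)} - 10310\right) + 15034 = \left(0 - 10310\right) + 15034 = -10310 + 15034 = 4724$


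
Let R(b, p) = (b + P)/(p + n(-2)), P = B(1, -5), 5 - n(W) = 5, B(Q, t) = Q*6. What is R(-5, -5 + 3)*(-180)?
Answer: 90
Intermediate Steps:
B(Q, t) = 6*Q
n(W) = 0 (n(W) = 5 - 1*5 = 5 - 5 = 0)
P = 6 (P = 6*1 = 6)
R(b, p) = (6 + b)/p (R(b, p) = (b + 6)/(p + 0) = (6 + b)/p)
R(-5, -5 + 3)*(-180) = ((6 - 5)/(-5 + 3))*(-180) = (1/(-2))*(-180) = -½*1*(-180) = -½*(-180) = 90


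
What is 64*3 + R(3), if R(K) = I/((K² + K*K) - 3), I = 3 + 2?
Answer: 577/3 ≈ 192.33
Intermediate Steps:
I = 5
R(K) = 5/(-3 + 2*K²) (R(K) = 5/((K² + K*K) - 3) = 5/((K² + K²) - 3) = 5/(2*K² - 3) = 5/(-3 + 2*K²))
64*3 + R(3) = 64*3 + 5/(-3 + 2*3²) = 192 + 5/(-3 + 2*9) = 192 + 5/(-3 + 18) = 192 + 5/15 = 192 + 5*(1/15) = 192 + ⅓ = 577/3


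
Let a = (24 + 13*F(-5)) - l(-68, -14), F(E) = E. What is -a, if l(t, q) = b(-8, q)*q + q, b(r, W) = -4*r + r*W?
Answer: -1989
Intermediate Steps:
b(r, W) = -4*r + W*r
l(t, q) = q + q*(32 - 8*q) (l(t, q) = (-8*(-4 + q))*q + q = (32 - 8*q)*q + q = q*(32 - 8*q) + q = q + q*(32 - 8*q))
a = 1989 (a = (24 + 13*(-5)) - (-14)*(33 - 8*(-14)) = (24 - 65) - (-14)*(33 + 112) = -41 - (-14)*145 = -41 - 1*(-2030) = -41 + 2030 = 1989)
-a = -1*1989 = -1989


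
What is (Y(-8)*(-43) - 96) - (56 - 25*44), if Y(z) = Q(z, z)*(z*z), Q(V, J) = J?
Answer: 22964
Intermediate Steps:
Y(z) = z³ (Y(z) = z*(z*z) = z*z² = z³)
(Y(-8)*(-43) - 96) - (56 - 25*44) = ((-8)³*(-43) - 96) - (56 - 25*44) = (-512*(-43) - 96) - (56 - 1100) = (22016 - 96) - 1*(-1044) = 21920 + 1044 = 22964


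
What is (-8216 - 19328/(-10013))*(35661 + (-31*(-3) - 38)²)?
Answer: -3181826011280/10013 ≈ -3.1777e+8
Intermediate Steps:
(-8216 - 19328/(-10013))*(35661 + (-31*(-3) - 38)²) = (-8216 - 19328*(-1/10013))*(35661 + (93 - 38)²) = (-8216 + 19328/10013)*(35661 + 55²) = -82247480*(35661 + 3025)/10013 = -82247480/10013*38686 = -3181826011280/10013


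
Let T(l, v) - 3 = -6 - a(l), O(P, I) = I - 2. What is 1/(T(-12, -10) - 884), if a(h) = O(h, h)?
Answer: -1/873 ≈ -0.0011455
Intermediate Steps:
O(P, I) = -2 + I
a(h) = -2 + h
T(l, v) = -1 - l (T(l, v) = 3 + (-6 - (-2 + l)) = 3 + (-6 + (2 - l)) = 3 + (-4 - l) = -1 - l)
1/(T(-12, -10) - 884) = 1/((-1 - 1*(-12)) - 884) = 1/((-1 + 12) - 884) = 1/(11 - 884) = 1/(-873) = -1/873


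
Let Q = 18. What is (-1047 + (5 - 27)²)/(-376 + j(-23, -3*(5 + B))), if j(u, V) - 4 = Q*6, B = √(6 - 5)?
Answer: 563/264 ≈ 2.1326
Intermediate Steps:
B = 1 (B = √1 = 1)
j(u, V) = 112 (j(u, V) = 4 + 18*6 = 4 + 108 = 112)
(-1047 + (5 - 27)²)/(-376 + j(-23, -3*(5 + B))) = (-1047 + (5 - 27)²)/(-376 + 112) = (-1047 + (-22)²)/(-264) = (-1047 + 484)*(-1/264) = -563*(-1/264) = 563/264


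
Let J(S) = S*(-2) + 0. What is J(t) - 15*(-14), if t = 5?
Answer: 200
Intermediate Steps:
J(S) = -2*S (J(S) = -2*S + 0 = -2*S)
J(t) - 15*(-14) = -2*5 - 15*(-14) = -10 + 210 = 200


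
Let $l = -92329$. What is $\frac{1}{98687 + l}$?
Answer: $\frac{1}{6358} \approx 0.00015728$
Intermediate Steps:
$\frac{1}{98687 + l} = \frac{1}{98687 - 92329} = \frac{1}{6358}$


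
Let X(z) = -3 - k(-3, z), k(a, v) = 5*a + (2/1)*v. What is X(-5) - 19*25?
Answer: -453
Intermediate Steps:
k(a, v) = 2*v + 5*a (k(a, v) = 5*a + (2*1)*v = 5*a + 2*v = 2*v + 5*a)
X(z) = 12 - 2*z (X(z) = -3 - (2*z + 5*(-3)) = -3 - (2*z - 15) = -3 - (-15 + 2*z) = -3 + (15 - 2*z) = 12 - 2*z)
X(-5) - 19*25 = (12 - 2*(-5)) - 19*25 = (12 + 10) - 475 = 22 - 475 = -453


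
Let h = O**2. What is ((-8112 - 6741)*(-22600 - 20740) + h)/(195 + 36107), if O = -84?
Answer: 321868038/18151 ≈ 17733.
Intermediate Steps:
h = 7056 (h = (-84)**2 = 7056)
((-8112 - 6741)*(-22600 - 20740) + h)/(195 + 36107) = ((-8112 - 6741)*(-22600 - 20740) + 7056)/(195 + 36107) = (-14853*(-43340) + 7056)/36302 = (643729020 + 7056)*(1/36302) = 643736076*(1/36302) = 321868038/18151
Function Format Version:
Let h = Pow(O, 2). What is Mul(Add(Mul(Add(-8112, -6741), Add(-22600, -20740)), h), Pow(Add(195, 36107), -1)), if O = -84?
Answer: Rational(321868038, 18151) ≈ 17733.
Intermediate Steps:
h = 7056 (h = Pow(-84, 2) = 7056)
Mul(Add(Mul(Add(-8112, -6741), Add(-22600, -20740)), h), Pow(Add(195, 36107), -1)) = Mul(Add(Mul(Add(-8112, -6741), Add(-22600, -20740)), 7056), Pow(Add(195, 36107), -1)) = Mul(Add(Mul(-14853, -43340), 7056), Pow(36302, -1)) = Mul(Add(643729020, 7056), Rational(1, 36302)) = Mul(643736076, Rational(1, 36302)) = Rational(321868038, 18151)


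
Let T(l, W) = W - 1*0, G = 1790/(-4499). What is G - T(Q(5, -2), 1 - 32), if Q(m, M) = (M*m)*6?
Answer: 137679/4499 ≈ 30.602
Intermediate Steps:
G = -1790/4499 (G = 1790*(-1/4499) = -1790/4499 ≈ -0.39787)
Q(m, M) = 6*M*m
T(l, W) = W (T(l, W) = W + 0 = W)
G - T(Q(5, -2), 1 - 32) = -1790/4499 - (1 - 32) = -1790/4499 - 1*(-31) = -1790/4499 + 31 = 137679/4499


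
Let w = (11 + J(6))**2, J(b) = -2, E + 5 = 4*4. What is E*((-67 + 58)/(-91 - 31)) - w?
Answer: -9783/122 ≈ -80.188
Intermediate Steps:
E = 11 (E = -5 + 4*4 = -5 + 16 = 11)
w = 81 (w = (11 - 2)**2 = 9**2 = 81)
E*((-67 + 58)/(-91 - 31)) - w = 11*((-67 + 58)/(-91 - 31)) - 1*81 = 11*(-9/(-122)) - 81 = 11*(-9*(-1/122)) - 81 = 11*(9/122) - 81 = 99/122 - 81 = -9783/122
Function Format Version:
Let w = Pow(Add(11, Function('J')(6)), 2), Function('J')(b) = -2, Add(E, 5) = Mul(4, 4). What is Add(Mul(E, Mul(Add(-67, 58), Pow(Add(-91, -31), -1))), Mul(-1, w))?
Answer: Rational(-9783, 122) ≈ -80.188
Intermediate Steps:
E = 11 (E = Add(-5, Mul(4, 4)) = Add(-5, 16) = 11)
w = 81 (w = Pow(Add(11, -2), 2) = Pow(9, 2) = 81)
Add(Mul(E, Mul(Add(-67, 58), Pow(Add(-91, -31), -1))), Mul(-1, w)) = Add(Mul(11, Mul(Add(-67, 58), Pow(Add(-91, -31), -1))), Mul(-1, 81)) = Add(Mul(11, Mul(-9, Pow(-122, -1))), -81) = Add(Mul(11, Mul(-9, Rational(-1, 122))), -81) = Add(Mul(11, Rational(9, 122)), -81) = Add(Rational(99, 122), -81) = Rational(-9783, 122)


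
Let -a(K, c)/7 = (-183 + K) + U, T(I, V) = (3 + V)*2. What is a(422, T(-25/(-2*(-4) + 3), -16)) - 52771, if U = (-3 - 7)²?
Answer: -55144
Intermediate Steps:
U = 100 (U = (-10)² = 100)
T(I, V) = 6 + 2*V
a(K, c) = 581 - 7*K (a(K, c) = -7*((-183 + K) + 100) = -7*(-83 + K) = 581 - 7*K)
a(422, T(-25/(-2*(-4) + 3), -16)) - 52771 = (581 - 7*422) - 52771 = (581 - 2954) - 52771 = -2373 - 52771 = -55144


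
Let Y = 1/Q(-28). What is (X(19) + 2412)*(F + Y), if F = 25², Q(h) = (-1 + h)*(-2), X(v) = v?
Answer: 88126181/58 ≈ 1.5194e+6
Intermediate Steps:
Q(h) = 2 - 2*h
F = 625
Y = 1/58 (Y = 1/(2 - 2*(-28)) = 1/(2 + 56) = 1/58 ≈ 0.017241)
(X(19) + 2412)*(F + Y) = (19 + 2412)*(625 + 1/58) = 2431*(36251/58) = 88126181/58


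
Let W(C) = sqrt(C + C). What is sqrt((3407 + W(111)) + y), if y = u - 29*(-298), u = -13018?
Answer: sqrt(-969 + sqrt(222)) ≈ 30.889*I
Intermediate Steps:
W(C) = sqrt(2)*sqrt(C) (W(C) = sqrt(2*C) = sqrt(2)*sqrt(C))
y = -4376 (y = -13018 - 29*(-298) = -13018 + 8642 = -4376)
sqrt((3407 + W(111)) + y) = sqrt((3407 + sqrt(2)*sqrt(111)) - 4376) = sqrt((3407 + sqrt(222)) - 4376) = sqrt(-969 + sqrt(222))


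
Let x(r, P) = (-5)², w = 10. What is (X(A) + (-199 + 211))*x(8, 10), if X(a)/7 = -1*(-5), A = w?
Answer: 1175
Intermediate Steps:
A = 10
x(r, P) = 25
X(a) = 35 (X(a) = 7*(-1*(-5)) = 7*5 = 35)
(X(A) + (-199 + 211))*x(8, 10) = (35 + (-199 + 211))*25 = (35 + 12)*25 = 47*25 = 1175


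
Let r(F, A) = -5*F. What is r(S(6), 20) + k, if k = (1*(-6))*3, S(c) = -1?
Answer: -13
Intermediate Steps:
k = -18 (k = -6*3 = -18)
r(S(6), 20) + k = -5*(-1) - 18 = 5 - 18 = -13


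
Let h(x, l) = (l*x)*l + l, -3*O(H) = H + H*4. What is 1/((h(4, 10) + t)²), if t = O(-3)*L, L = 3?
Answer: 1/180625 ≈ 5.5363e-6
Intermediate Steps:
O(H) = -5*H/3 (O(H) = -(H + H*4)/3 = -(H + 4*H)/3 = -5*H/3)
h(x, l) = l + x*l² (h(x, l) = x*l² + l = l + x*l²)
t = 15 (t = -5/3*(-3)*3 = 5*3 = 15)
1/((h(4, 10) + t)²) = 1/((10*(1 + 10*4) + 15)²) = 1/((10*(1 + 40) + 15)²) = 1/((10*41 + 15)²) = 1/((410 + 15)²) = 1/(425²) = 1/180625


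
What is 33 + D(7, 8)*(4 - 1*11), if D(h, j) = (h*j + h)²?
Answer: -27750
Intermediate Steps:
D(h, j) = (h + h*j)²
33 + D(7, 8)*(4 - 1*11) = 33 + (7²*(1 + 8)²)*(4 - 1*11) = 33 + (49*9²)*(4 - 11) = 33 + (49*81)*(-7) = 33 + 3969*(-7) = 33 - 27783 = -27750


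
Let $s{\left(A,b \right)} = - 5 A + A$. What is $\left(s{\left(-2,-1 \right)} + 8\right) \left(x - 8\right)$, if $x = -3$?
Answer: $-176$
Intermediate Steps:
$s{\left(A,b \right)} = - 4 A$
$\left(s{\left(-2,-1 \right)} + 8\right) \left(x - 8\right) = \left(\left(-4\right) \left(-2\right) + 8\right) \left(-3 - 8\right) = \left(8 + 8\right) \left(-3 - 8\right) = 16 \left(-11\right) = -176$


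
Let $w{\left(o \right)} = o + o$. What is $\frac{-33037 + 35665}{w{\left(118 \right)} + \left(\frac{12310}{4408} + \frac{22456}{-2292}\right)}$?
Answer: $\frac{3318880176}{289196071} \approx 11.476$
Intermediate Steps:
$w{\left(o \right)} = 2 o$
$\frac{-33037 + 35665}{w{\left(118 \right)} + \left(\frac{12310}{4408} + \frac{22456}{-2292}\right)} = \frac{-33037 + 35665}{2 \cdot 118 + \left(\frac{12310}{4408} + \frac{22456}{-2292}\right)} = \frac{2628}{236 + \left(12310 \cdot \frac{1}{4408} + 22456 \left(- \frac{1}{2292}\right)\right)} = \frac{2628}{236 + \left(\frac{6155}{2204} - \frac{5614}{573}\right)} = \frac{2628}{236 - \frac{8846441}{1262892}} = \frac{2628}{\frac{289196071}{1262892}} = 2628 \cdot \frac{1262892}{289196071} = \frac{3318880176}{289196071}$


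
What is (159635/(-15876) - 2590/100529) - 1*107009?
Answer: -659468271349/6162156 ≈ -1.0702e+5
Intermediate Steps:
(159635/(-15876) - 2590/100529) - 1*107009 = (159635*(-1/15876) - 2590*1/100529) - 107009 = (-22805/2268 - 70/2717) - 107009 = -62119945/6162156 - 107009 = -659468271349/6162156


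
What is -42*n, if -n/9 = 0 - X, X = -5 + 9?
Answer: -1512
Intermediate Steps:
X = 4
n = 36 (n = -9*(0 - 1*4) = -9*(0 - 4) = -9*(-4) = 36)
-42*n = -42*36 = -1512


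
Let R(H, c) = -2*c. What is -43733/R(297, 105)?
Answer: 43733/210 ≈ 208.25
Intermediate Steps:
-43733/R(297, 105) = -43733/((-2*105)) = -43733/(-210) = -43733*(-1/210) = 43733/210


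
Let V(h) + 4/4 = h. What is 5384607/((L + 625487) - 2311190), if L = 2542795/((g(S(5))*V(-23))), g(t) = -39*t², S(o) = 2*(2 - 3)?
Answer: -20159968608/6308729237 ≈ -3.1956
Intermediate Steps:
S(o) = -2 (S(o) = 2*(-1) = -2)
V(h) = -1 + h
L = 2542795/3744 (L = 2542795/(((-39*(-2)²)*(-1 - 23))) = 2542795/((-39*4*(-24))) = 2542795/((-156*(-24))) = 2542795/3744 ≈ 679.17)
5384607/((L + 625487) - 2311190) = 5384607/((2542795/3744 + 625487) - 2311190) = 5384607/(2344366123/3744 - 2311190) = 5384607/(-6308729237/3744) = 5384607*(-3744/6308729237) = -20159968608/6308729237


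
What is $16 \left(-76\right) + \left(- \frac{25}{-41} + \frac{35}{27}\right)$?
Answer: $- \frac{1344002}{1107} \approx -1214.1$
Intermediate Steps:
$16 \left(-76\right) + \left(- \frac{25}{-41} + \frac{35}{27}\right) = -1216 + \left(\left(-25\right) \left(- \frac{1}{41}\right) + 35 \cdot \frac{1}{27}\right) = -1216 + \left(\frac{25}{41} + \frac{35}{27}\right) = -1216 + \frac{2110}{1107} = - \frac{1344002}{1107}$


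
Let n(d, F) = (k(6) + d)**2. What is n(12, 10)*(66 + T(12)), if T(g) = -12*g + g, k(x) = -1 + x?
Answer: -19074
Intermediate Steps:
n(d, F) = (5 + d)**2 (n(d, F) = ((-1 + 6) + d)**2 = (5 + d)**2)
T(g) = -11*g
n(12, 10)*(66 + T(12)) = (5 + 12)**2*(66 - 11*12) = 17**2*(66 - 132) = 289*(-66) = -19074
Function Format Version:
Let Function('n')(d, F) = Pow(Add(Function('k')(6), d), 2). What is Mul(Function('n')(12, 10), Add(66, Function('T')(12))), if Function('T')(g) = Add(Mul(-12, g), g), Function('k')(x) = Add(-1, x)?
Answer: -19074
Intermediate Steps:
Function('n')(d, F) = Pow(Add(5, d), 2) (Function('n')(d, F) = Pow(Add(Add(-1, 6), d), 2) = Pow(Add(5, d), 2))
Function('T')(g) = Mul(-11, g)
Mul(Function('n')(12, 10), Add(66, Function('T')(12))) = Mul(Pow(Add(5, 12), 2), Add(66, Mul(-11, 12))) = Mul(Pow(17, 2), Add(66, -132)) = Mul(289, -66) = -19074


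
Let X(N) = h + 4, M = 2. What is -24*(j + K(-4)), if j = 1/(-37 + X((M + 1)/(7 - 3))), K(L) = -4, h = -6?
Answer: 1256/13 ≈ 96.615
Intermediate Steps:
X(N) = -2 (X(N) = -6 + 4 = -2)
j = -1/39 (j = 1/(-37 - 2) = 1/(-39) = -1/39 ≈ -0.025641)
-24*(j + K(-4)) = -24*(-1/39 - 4) = -24*(-157/39) = 1256/13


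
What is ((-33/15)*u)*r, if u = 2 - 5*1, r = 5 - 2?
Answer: 99/5 ≈ 19.800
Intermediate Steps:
r = 3
u = -3 (u = 2 - 5 = -3)
((-33/15)*u)*r = (-33/15*(-3))*3 = (-33*1/15*(-3))*3 = -11/5*(-3)*3 = (33/5)*3 = 99/5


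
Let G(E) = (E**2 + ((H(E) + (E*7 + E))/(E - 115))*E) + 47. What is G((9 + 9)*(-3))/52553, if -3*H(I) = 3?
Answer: 477365/8881457 ≈ 0.053748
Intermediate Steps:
H(I) = -1 (H(I) = -1/3*3 = -1)
G(E) = 47 + E**2 + E*(-1 + 8*E)/(-115 + E) (G(E) = (E**2 + ((-1 + (E*7 + E))/(E - 115))*E) + 47 = (E**2 + ((-1 + (7*E + E))/(-115 + E))*E) + 47 = (E**2 + ((-1 + 8*E)/(-115 + E))*E) + 47 = (E**2 + E*(-1 + 8*E)/(-115 + E)) + 47 = 47 + E**2 + E*(-1 + 8*E)/(-115 + E))
G((9 + 9)*(-3))/52553 = ((-5405 + ((9 + 9)*(-3))**3 - 107*9*(9 + 9)**2 + 46*((9 + 9)*(-3)))/(-115 + (9 + 9)*(-3)))/52553 = ((-5405 + (18*(-3))**3 - 107*(18*(-3))**2 + 46*(18*(-3)))/(-115 + 18*(-3)))*(1/52553) = ((-5405 + (-54)**3 - 107*(-54)**2 + 46*(-54))/(-115 - 54))*(1/52553) = ((-5405 - 157464 - 107*2916 - 2484)/(-169))*(1/52553) = -(-5405 - 157464 - 312012 - 2484)/169*(1/52553) = -1/169*(-477365)*(1/52553) = (477365/169)*(1/52553) = 477365/8881457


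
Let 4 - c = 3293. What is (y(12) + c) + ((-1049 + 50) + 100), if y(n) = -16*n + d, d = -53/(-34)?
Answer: -148867/34 ≈ -4378.4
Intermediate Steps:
d = 53/34 (d = -53*(-1/34) = 53/34 ≈ 1.5588)
c = -3289 (c = 4 - 1*3293 = 4 - 3293 = -3289)
y(n) = 53/34 - 16*n (y(n) = -16*n + 53/34 = 53/34 - 16*n)
(y(12) + c) + ((-1049 + 50) + 100) = ((53/34 - 16*12) - 3289) + ((-1049 + 50) + 100) = ((53/34 - 192) - 3289) + (-999 + 100) = (-6475/34 - 3289) - 899 = -118301/34 - 899 = -148867/34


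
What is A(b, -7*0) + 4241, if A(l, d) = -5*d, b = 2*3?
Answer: 4241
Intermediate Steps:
b = 6
A(b, -7*0) + 4241 = -(-35)*0 + 4241 = -5*0 + 4241 = 0 + 4241 = 4241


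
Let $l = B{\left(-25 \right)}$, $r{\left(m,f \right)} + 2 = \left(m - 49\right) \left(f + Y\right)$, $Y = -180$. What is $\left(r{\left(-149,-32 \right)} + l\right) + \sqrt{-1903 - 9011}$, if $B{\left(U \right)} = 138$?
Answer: $42112 + i \sqrt{10914} \approx 42112.0 + 104.47 i$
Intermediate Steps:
$r{\left(m,f \right)} = -2 + \left(-180 + f\right) \left(-49 + m\right)$ ($r{\left(m,f \right)} = -2 + \left(m - 49\right) \left(f - 180\right) = -2 + \left(-49 + m\right) \left(-180 + f\right) = -2 + \left(-180 + f\right) \left(-49 + m\right)$)
$l = 138$
$\left(r{\left(-149,-32 \right)} + l\right) + \sqrt{-1903 - 9011} = \left(\left(8818 - -26820 - -1568 - -4768\right) + 138\right) + \sqrt{-1903 - 9011} = \left(\left(8818 + 26820 + 1568 + 4768\right) + 138\right) + \sqrt{-10914} = \left(41974 + 138\right) + i \sqrt{10914} = 42112 + i \sqrt{10914}$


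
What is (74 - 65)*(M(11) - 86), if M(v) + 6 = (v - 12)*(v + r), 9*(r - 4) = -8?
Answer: -955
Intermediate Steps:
r = 28/9 (r = 4 + (⅑)*(-8) = 4 - 8/9 = 28/9 ≈ 3.1111)
M(v) = -6 + (-12 + v)*(28/9 + v) (M(v) = -6 + (v - 12)*(v + 28/9) = -6 + (-12 + v)*(28/9 + v))
(74 - 65)*(M(11) - 86) = (74 - 65)*((-130/3 + 11² - 80/9*11) - 86) = 9*((-130/3 + 121 - 880/9) - 86) = 9*(-181/9 - 86) = 9*(-955/9) = -955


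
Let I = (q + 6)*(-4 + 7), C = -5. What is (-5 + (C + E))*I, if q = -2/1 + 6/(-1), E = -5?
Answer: 90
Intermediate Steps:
q = -8 (q = -2*1 + 6*(-1) = -2 - 6 = -8)
I = -6 (I = (-8 + 6)*(-4 + 7) = -2*3 = -6)
(-5 + (C + E))*I = (-5 + (-5 - 5))*(-6) = (-5 - 10)*(-6) = -15*(-6) = 90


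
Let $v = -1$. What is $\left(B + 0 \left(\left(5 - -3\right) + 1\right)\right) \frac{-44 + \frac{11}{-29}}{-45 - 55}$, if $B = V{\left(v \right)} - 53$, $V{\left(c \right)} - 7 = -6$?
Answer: $- \frac{16731}{725} \approx -23.077$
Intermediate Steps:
$V{\left(c \right)} = 1$ ($V{\left(c \right)} = 7 - 6 = 1$)
$B = -52$ ($B = 1 - 53 = -52$)
$\left(B + 0 \left(\left(5 - -3\right) + 1\right)\right) \frac{-44 + \frac{11}{-29}}{-45 - 55} = \left(-52 + 0 \left(\left(5 - -3\right) + 1\right)\right) \frac{-44 + \frac{11}{-29}}{-45 - 55} = \left(-52 + 0 \left(\left(5 + 3\right) + 1\right)\right) \frac{-44 + 11 \left(- \frac{1}{29}\right)}{-100} = \left(-52 + 0 \left(8 + 1\right)\right) \left(-44 - \frac{11}{29}\right) \left(- \frac{1}{100}\right) = \left(-52 + 0 \cdot 9\right) \left(\left(- \frac{1287}{29}\right) \left(- \frac{1}{100}\right)\right) = \left(-52 + 0\right) \frac{1287}{2900} = \left(-52\right) \frac{1287}{2900} = - \frac{16731}{725}$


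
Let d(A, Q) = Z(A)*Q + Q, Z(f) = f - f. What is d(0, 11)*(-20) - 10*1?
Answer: -230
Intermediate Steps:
Z(f) = 0
d(A, Q) = Q (d(A, Q) = 0*Q + Q = 0 + Q = Q)
d(0, 11)*(-20) - 10*1 = 11*(-20) - 10*1 = -220 - 10 = -230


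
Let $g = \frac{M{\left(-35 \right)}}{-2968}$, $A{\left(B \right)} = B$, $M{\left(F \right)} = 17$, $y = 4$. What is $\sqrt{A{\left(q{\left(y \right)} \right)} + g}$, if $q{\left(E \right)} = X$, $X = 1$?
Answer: $\frac{\sqrt{2189642}}{1484} \approx 0.99713$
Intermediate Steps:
$q{\left(E \right)} = 1$
$g = - \frac{17}{2968}$ ($g = \frac{17}{-2968} = 17 \left(- \frac{1}{2968}\right) = - \frac{17}{2968} \approx -0.0057278$)
$\sqrt{A{\left(q{\left(y \right)} \right)} + g} = \sqrt{1 - \frac{17}{2968}} = \sqrt{\frac{2951}{2968}} = \frac{\sqrt{2189642}}{1484}$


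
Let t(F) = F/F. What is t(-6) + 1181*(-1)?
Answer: -1180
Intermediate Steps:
t(F) = 1
t(-6) + 1181*(-1) = 1 + 1181*(-1) = 1 - 1181 = -1180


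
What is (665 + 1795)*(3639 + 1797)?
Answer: 13372560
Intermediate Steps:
(665 + 1795)*(3639 + 1797) = 2460*5436 = 13372560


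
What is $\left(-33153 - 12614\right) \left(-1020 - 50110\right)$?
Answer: $2340066710$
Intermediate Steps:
$\left(-33153 - 12614\right) \left(-1020 - 50110\right) = \left(-33153 - 12614\right) \left(-51130\right) = \left(-45767\right) \left(-51130\right) = 2340066710$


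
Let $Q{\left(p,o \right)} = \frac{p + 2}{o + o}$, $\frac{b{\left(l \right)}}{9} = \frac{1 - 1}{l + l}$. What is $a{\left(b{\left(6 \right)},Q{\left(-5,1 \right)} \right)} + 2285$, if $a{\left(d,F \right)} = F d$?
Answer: $2285$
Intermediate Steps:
$b{\left(l \right)} = 0$ ($b{\left(l \right)} = 9 \frac{1 - 1}{l + l} = 9 \frac{0}{2 l} = 9 \cdot 0 \frac{1}{2 l} = 9 \cdot 0 = 0$)
$Q{\left(p,o \right)} = \frac{2 + p}{2 o}$
$a{\left(b{\left(6 \right)},Q{\left(-5,1 \right)} \right)} + 2285 = \frac{2 - 5}{2 \cdot 1} \cdot 0 + 2285 = \frac{1}{2} \cdot 1 \left(-3\right) 0 + 2285 = \left(- \frac{3}{2}\right) 0 + 2285 = 0 + 2285 = 2285$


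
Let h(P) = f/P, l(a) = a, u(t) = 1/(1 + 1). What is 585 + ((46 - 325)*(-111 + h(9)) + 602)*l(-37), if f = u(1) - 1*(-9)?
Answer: -2313291/2 ≈ -1.1566e+6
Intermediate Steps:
u(t) = ½ (u(t) = 1/2 = ½)
f = 19/2 (f = ½ - 1*(-9) = ½ + 9 = 19/2 ≈ 9.5000)
h(P) = 19/(2*P)
585 + ((46 - 325)*(-111 + h(9)) + 602)*l(-37) = 585 + ((46 - 325)*(-111 + (19/2)/9) + 602)*(-37) = 585 + (-279*(-111 + (19/2)*(⅑)) + 602)*(-37) = 585 + (-279*(-111 + 19/18) + 602)*(-37) = 585 + (-279*(-1979/18) + 602)*(-37) = 585 + (61349/2 + 602)*(-37) = 585 + (62553/2)*(-37) = 585 - 2314461/2 = -2313291/2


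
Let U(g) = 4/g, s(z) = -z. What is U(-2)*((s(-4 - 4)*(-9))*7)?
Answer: 1008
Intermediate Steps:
U(-2)*((s(-4 - 4)*(-9))*7) = (4/(-2))*((-(-4 - 4)*(-9))*7) = (4*(-½))*((-1*(-8)*(-9))*7) = -2*8*(-9)*7 = -(-144)*7 = -2*(-504) = 1008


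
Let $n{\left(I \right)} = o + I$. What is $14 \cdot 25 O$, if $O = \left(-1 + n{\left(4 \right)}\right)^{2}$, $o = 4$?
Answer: $17150$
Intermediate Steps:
$n{\left(I \right)} = 4 + I$
$O = 49$ ($O = \left(-1 + \left(4 + 4\right)\right)^{2} = \left(-1 + 8\right)^{2} = 7^{2} = 49$)
$14 \cdot 25 O = 14 \cdot 25 \cdot 49 = 350 \cdot 49 = 17150$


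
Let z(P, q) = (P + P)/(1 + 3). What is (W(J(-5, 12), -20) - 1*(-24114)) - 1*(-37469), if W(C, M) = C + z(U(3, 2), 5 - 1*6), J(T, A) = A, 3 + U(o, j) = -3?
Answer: 61592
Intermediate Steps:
U(o, j) = -6 (U(o, j) = -3 - 3 = -6)
z(P, q) = P/2 (z(P, q) = (2*P)/4 = (2*P)*(1/4) = P/2)
W(C, M) = -3 + C (W(C, M) = C + (1/2)*(-6) = C - 3 = -3 + C)
(W(J(-5, 12), -20) - 1*(-24114)) - 1*(-37469) = ((-3 + 12) - 1*(-24114)) - 1*(-37469) = (9 + 24114) + 37469 = 24123 + 37469 = 61592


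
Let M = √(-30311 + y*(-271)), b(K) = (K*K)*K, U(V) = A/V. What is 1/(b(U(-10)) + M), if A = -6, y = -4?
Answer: 3375/456672604 - 15625*I*√29227/456672604 ≈ 7.3904e-6 - 0.0058493*I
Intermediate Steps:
U(V) = -6/V
b(K) = K³ (b(K) = K²*K = K³)
M = I*√29227 (M = √(-30311 - 4*(-271)) = √(-30311 + 1084) = √(-29227) = I*√29227 ≈ 170.96*I)
1/(b(U(-10)) + M) = 1/((-6/(-10))³ + I*√29227) = 1/((-6*(-⅒))³ + I*√29227) = 1/((⅗)³ + I*√29227) = 1/(27/125 + I*√29227)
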